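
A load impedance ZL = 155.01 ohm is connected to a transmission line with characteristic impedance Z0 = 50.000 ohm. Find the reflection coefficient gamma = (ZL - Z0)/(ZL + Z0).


gamma = (155.01 - 50.000) / (155.01 + 50.000) = 0.5122

0.5122


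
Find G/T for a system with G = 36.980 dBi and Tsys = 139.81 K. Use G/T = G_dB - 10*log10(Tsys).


G/T = 36.980 - 10*log10(139.81) = 36.980 - 21.45538 = 15.52 dB/K

15.52 dB/K


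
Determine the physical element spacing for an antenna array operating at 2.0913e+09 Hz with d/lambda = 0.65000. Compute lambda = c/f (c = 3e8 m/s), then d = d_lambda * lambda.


lambda = c / f = 3.0000e+08 / 2.0913e+09 = 0.1434514 m
d = 0.65000 * 0.1434514 = 0.09324 m

0.09324 m


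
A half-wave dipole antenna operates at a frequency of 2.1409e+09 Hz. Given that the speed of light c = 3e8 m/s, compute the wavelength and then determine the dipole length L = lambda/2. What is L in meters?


lambda = c / f = 3.0000e+08 / 2.1409e+09 = 0.1401280 m
L = lambda / 2 = 0.1401280 / 2 = 0.07006 m

0.07006 m


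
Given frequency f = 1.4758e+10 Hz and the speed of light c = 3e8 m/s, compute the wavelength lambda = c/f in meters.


lambda = c / f = 3.0000e+08 / 1.4758e+10 = 0.02033 m

0.02033 m


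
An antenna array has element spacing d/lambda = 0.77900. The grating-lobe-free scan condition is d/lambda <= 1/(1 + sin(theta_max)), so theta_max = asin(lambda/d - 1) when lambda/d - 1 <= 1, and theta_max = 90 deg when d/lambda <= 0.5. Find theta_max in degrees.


lambda/d - 1 = 1/0.77900 - 1 = 0.2836970
theta_max = asin(0.2836970) = 16.48 deg

16.48 deg


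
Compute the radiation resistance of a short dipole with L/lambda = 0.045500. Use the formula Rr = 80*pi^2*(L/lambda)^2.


Rr = 80 * pi^2 * (0.045500)^2 = 80 * 9.869604 * 2.070250e-03 = 1.635 ohm

1.635 ohm


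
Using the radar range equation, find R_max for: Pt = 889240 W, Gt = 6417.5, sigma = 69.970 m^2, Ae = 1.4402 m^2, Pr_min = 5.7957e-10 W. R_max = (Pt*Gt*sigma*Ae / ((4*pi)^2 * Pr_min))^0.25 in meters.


R^4 = 889240*6417.5*69.970*1.4402 / ((4*pi)^2 * 5.7957e-10) = 6.283389e+18
R_max = 6.283389e+18^0.25 = 50067 m

50067 m


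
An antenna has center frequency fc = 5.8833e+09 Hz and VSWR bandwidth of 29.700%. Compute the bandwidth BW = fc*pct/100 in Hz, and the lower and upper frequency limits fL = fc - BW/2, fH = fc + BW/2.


BW = 5.8833e+09 * 29.700/100 = 1.747340e+09 Hz
fL = 5.8833e+09 - 1.747340e+09/2 = 5.010e+09 Hz
fH = 5.8833e+09 + 1.747340e+09/2 = 6.757e+09 Hz

BW=1.747e+09 Hz, fL=5.010e+09 Hz, fH=6.757e+09 Hz


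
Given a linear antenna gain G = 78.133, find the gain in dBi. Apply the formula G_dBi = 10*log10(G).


G_dBi = 10 * log10(78.133) = 18.93 dBi

18.93 dBi


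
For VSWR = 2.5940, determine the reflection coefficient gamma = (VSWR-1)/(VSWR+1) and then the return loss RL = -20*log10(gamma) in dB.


gamma = (2.5940 - 1) / (2.5940 + 1) = 0.4435170
RL = -20 * log10(0.4435170) = 7.062 dB

7.062 dB


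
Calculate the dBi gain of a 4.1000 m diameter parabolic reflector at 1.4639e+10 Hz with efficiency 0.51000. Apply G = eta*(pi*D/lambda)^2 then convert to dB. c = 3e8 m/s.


lambda = c / f = 3.0000e+08 / 1.4639e+10 = 0.02049320 m
G_linear = 0.51000 * (pi * 4.1000 / 0.02049320)^2 = 201473.6
G_dBi = 10 * log10(201473.6) = 53.04 dBi

53.04 dBi


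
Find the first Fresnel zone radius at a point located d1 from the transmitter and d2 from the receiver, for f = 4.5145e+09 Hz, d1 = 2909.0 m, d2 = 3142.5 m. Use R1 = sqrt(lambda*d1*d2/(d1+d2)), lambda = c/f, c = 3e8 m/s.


lambda = c / f = 3.0000e+08 / 4.5145e+09 = 0.06645254 m
R1 = sqrt(0.06645254 * 2909.0 * 3142.5 / (2909.0 + 3142.5)) = 10.02 m

10.02 m


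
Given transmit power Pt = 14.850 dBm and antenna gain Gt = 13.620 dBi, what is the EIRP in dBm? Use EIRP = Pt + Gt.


EIRP = Pt + Gt = 14.850 + 13.620 = 28.47 dBm

28.47 dBm


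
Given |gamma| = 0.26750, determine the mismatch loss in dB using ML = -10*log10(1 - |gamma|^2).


ML = -10 * log10(1 - 0.26750^2) = -10 * log10(0.92844375) = 0.3224 dB

0.3224 dB


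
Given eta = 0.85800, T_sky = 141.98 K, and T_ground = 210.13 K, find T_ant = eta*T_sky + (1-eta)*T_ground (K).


T_ant = 0.85800 * 141.98 + (1 - 0.85800) * 210.13 = 151.7 K

151.7 K


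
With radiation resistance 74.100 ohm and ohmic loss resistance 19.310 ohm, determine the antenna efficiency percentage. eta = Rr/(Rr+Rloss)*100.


eta = 74.100 / (74.100 + 19.310) * 100 = 79.33%

79.33%


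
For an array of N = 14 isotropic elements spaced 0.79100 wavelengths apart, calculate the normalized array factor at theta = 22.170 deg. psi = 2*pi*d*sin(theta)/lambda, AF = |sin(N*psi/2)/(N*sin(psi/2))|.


psi = 2*pi*0.79100*sin(22.170 deg) = 1.875459 rad
AF = |sin(14*1.875459/2) / (14*sin(1.875459/2))| = 0.04720

0.04720


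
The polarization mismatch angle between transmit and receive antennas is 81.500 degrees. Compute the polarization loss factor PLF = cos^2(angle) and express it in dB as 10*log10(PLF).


PLF_linear = cos^2(81.500 deg) = 0.02184762
PLF_dB = 10 * log10(0.02184762) = -16.61 dB

-16.61 dB


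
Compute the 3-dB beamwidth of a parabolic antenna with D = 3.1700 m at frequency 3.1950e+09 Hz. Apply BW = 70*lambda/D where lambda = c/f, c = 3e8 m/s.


lambda = c / f = 3.0000e+08 / 3.1950e+09 = 0.09389671 m
BW = 70 * 0.09389671 / 3.1700 = 2.073 deg

2.073 deg


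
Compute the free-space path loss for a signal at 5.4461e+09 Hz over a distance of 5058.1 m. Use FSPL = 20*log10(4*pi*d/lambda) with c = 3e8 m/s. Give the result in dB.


lambda = c / f = 3.0000e+08 / 5.4461e+09 = 0.05508529 m
FSPL = 20 * log10(4*pi*5058.1/0.05508529) = 121.2 dB

121.2 dB


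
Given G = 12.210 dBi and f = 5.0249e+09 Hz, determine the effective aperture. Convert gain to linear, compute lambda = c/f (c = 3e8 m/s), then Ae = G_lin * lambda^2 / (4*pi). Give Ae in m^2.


lambda = c / f = 3.0000e+08 / 5.0249e+09 = 0.05970268 m
G_linear = 10^(12.210/10) = 16.63413
Ae = G_linear * lambda^2 / (4*pi) = 16.63413 * 0.05970268^2 / (4*pi) = 4.718e-03 m^2

4.718e-03 m^2


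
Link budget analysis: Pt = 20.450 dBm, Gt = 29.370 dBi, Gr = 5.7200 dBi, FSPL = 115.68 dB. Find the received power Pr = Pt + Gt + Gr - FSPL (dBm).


Pr = 20.450 + 29.370 + 5.7200 - 115.68 = -60.14 dBm

-60.14 dBm


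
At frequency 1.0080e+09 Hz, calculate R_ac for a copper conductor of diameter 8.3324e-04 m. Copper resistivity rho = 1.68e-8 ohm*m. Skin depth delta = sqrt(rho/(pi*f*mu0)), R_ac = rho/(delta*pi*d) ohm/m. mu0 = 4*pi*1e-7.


delta = sqrt(1.68e-8 / (pi * 1.0080e+09 * 4*pi*1e-7)) = 2.054681e-06 m
R_ac = 1.68e-8 / (2.054681e-06 * pi * 8.3324e-04) = 3.124 ohm/m

3.124 ohm/m


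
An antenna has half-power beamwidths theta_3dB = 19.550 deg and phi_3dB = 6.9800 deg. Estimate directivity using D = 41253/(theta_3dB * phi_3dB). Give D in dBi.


D_linear = 41253 / (19.550 * 6.9800) = 302.3106
D_dBi = 10 * log10(302.3106) = 24.80 dBi

24.80 dBi


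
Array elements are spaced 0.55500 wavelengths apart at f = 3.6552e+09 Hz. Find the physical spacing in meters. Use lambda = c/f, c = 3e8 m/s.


lambda = c / f = 3.0000e+08 / 3.6552e+09 = 0.08207485 m
d = 0.55500 * 0.08207485 = 0.04555 m

0.04555 m


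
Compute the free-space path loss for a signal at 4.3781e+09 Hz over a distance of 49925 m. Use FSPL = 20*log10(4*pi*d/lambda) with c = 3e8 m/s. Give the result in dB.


lambda = c / f = 3.0000e+08 / 4.3781e+09 = 0.06852288 m
FSPL = 20 * log10(4*pi*49925/0.06852288) = 139.2 dB

139.2 dB


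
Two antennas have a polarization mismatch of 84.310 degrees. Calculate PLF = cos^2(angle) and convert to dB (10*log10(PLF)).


PLF_linear = cos^2(84.310 deg) = 9.829945e-03
PLF_dB = 10 * log10(9.829945e-03) = -20.07 dB

-20.07 dB


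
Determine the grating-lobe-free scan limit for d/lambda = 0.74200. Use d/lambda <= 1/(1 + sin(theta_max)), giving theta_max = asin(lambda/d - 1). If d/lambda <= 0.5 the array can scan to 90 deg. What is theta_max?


lambda/d - 1 = 1/0.74200 - 1 = 0.3477089
theta_max = asin(0.3477089) = 20.35 deg

20.35 deg


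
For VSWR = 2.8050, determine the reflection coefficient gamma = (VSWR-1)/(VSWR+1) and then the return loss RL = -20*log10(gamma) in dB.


gamma = (2.8050 - 1) / (2.8050 + 1) = 0.4743758
RL = -20 * log10(0.4743758) = 6.478 dB

6.478 dB


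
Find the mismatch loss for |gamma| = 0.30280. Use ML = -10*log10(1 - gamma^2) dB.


ML = -10 * log10(1 - 0.30280^2) = -10 * log10(0.90831216) = 0.4176 dB

0.4176 dB


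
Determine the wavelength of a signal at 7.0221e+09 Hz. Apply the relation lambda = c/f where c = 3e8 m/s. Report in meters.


lambda = c / f = 3.0000e+08 / 7.0221e+09 = 0.04272 m

0.04272 m


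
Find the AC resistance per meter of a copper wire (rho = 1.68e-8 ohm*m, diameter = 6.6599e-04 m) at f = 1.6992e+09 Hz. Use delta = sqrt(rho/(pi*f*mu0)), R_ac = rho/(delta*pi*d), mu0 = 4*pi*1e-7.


delta = sqrt(1.68e-8 / (pi * 1.6992e+09 * 4*pi*1e-7)) = 1.582532e-06 m
R_ac = 1.68e-8 / (1.582532e-06 * pi * 6.6599e-04) = 5.074 ohm/m

5.074 ohm/m


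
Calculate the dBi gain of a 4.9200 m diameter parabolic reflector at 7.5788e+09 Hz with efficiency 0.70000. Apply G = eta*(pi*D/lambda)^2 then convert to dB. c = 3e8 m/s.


lambda = c / f = 3.0000e+08 / 7.5788e+09 = 0.03958410 m
G_linear = 0.70000 * (pi * 4.9200 / 0.03958410)^2 = 106730.0
G_dBi = 10 * log10(106730.0) = 50.28 dBi

50.28 dBi


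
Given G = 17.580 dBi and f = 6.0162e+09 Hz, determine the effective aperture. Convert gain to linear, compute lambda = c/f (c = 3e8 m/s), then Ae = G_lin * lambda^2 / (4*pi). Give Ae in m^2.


lambda = c / f = 3.0000e+08 / 6.0162e+09 = 0.04986536 m
G_linear = 10^(17.580/10) = 57.27960
Ae = G_linear * lambda^2 / (4*pi) = 57.27960 * 0.04986536^2 / (4*pi) = 0.01133 m^2

0.01133 m^2


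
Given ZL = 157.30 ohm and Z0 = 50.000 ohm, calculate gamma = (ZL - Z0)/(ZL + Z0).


gamma = (157.30 - 50.000) / (157.30 + 50.000) = 0.5176

0.5176


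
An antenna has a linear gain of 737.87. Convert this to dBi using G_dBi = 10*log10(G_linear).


G_dBi = 10 * log10(737.87) = 28.68 dBi

28.68 dBi


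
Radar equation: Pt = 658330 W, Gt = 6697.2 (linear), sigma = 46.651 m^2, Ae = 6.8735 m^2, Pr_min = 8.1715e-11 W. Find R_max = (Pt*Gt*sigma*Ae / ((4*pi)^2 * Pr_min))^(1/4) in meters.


R^4 = 658330*6697.2*46.651*6.8735 / ((4*pi)^2 * 8.1715e-11) = 1.095606e+20
R_max = 1.095606e+20^0.25 = 102309 m

102309 m


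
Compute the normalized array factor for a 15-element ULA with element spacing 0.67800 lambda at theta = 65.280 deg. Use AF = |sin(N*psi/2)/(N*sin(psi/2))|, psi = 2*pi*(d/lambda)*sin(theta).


psi = 2*pi*0.67800*sin(65.280 deg) = 3.869623 rad
AF = |sin(15*3.869623/2) / (15*sin(3.869623/2))| = 0.04852

0.04852


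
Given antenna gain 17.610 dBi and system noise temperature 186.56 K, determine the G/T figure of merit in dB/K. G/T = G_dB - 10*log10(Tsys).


G/T = 17.610 - 10*log10(186.56) = 17.610 - 22.70819 = -5.098 dB/K

-5.098 dB/K


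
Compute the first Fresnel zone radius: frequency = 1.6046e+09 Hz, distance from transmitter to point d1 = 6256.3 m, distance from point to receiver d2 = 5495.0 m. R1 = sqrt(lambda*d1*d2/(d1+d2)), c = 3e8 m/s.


lambda = c / f = 3.0000e+08 / 1.6046e+09 = 0.1869625 m
R1 = sqrt(0.1869625 * 6256.3 * 5495.0 / (6256.3 + 5495.0)) = 23.39 m

23.39 m


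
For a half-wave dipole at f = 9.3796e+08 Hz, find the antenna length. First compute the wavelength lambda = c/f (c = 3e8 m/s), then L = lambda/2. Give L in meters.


lambda = c / f = 3.0000e+08 / 9.3796e+08 = 0.3198431 m
L = lambda / 2 = 0.3198431 / 2 = 0.1599 m

0.1599 m


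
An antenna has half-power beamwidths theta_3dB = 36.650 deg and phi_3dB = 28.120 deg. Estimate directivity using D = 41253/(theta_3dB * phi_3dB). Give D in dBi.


D_linear = 41253 / (36.650 * 28.120) = 40.02822
D_dBi = 10 * log10(40.02822) = 16.02 dBi

16.02 dBi


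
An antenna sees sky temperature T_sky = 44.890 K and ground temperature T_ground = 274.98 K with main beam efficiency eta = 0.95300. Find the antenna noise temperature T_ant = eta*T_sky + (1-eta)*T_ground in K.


T_ant = 0.95300 * 44.890 + (1 - 0.95300) * 274.98 = 55.70 K

55.70 K


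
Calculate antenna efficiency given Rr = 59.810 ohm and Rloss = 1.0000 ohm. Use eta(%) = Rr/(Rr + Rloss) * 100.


eta = 59.810 / (59.810 + 1.0000) * 100 = 98.36%

98.36%


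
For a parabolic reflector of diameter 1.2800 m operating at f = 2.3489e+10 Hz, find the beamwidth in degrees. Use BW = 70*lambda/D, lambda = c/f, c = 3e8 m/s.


lambda = c / f = 3.0000e+08 / 2.3489e+10 = 0.01277194 m
BW = 70 * 0.01277194 / 1.2800 = 0.6985 deg

0.6985 deg


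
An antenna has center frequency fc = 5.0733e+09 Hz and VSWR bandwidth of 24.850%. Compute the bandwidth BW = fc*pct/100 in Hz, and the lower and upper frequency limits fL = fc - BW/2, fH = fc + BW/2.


BW = 5.0733e+09 * 24.850/100 = 1.260715e+09 Hz
fL = 5.0733e+09 - 1.260715e+09/2 = 4.443e+09 Hz
fH = 5.0733e+09 + 1.260715e+09/2 = 5.704e+09 Hz

BW=1.261e+09 Hz, fL=4.443e+09 Hz, fH=5.704e+09 Hz


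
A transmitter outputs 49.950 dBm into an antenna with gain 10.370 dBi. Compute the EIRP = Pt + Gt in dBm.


EIRP = Pt + Gt = 49.950 + 10.370 = 60.32 dBm

60.32 dBm


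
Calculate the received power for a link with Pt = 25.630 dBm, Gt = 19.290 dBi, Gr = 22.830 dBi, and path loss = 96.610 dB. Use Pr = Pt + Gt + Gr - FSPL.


Pr = 25.630 + 19.290 + 22.830 - 96.610 = -28.86 dBm

-28.86 dBm


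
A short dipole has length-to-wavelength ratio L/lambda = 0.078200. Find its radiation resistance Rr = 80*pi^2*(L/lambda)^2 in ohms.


Rr = 80 * pi^2 * (0.078200)^2 = 80 * 9.869604 * 6.115240e-03 = 4.828 ohm

4.828 ohm


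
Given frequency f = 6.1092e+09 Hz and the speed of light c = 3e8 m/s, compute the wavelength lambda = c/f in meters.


lambda = c / f = 3.0000e+08 / 6.1092e+09 = 0.04911 m

0.04911 m


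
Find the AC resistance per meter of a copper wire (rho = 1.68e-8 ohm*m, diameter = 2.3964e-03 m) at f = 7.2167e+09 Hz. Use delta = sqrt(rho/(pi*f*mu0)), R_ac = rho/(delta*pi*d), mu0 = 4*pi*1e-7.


delta = sqrt(1.68e-8 / (pi * 7.2167e+09 * 4*pi*1e-7)) = 7.679014e-07 m
R_ac = 1.68e-8 / (7.679014e-07 * pi * 2.3964e-03) = 2.906 ohm/m

2.906 ohm/m


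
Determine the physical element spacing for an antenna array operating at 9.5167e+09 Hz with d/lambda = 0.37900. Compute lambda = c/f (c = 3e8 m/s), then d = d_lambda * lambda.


lambda = c / f = 3.0000e+08 / 9.5167e+09 = 0.03152353 m
d = 0.37900 * 0.03152353 = 0.01195 m

0.01195 m


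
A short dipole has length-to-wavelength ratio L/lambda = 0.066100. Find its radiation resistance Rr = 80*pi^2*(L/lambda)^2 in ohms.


Rr = 80 * pi^2 * (0.066100)^2 = 80 * 9.869604 * 4.369210e-03 = 3.450 ohm

3.450 ohm


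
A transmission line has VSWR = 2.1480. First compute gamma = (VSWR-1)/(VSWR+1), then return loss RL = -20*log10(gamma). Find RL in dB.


gamma = (2.1480 - 1) / (2.1480 + 1) = 0.3646760
RL = -20 * log10(0.3646760) = 8.762 dB

8.762 dB


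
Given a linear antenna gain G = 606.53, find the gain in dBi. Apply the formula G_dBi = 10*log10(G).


G_dBi = 10 * log10(606.53) = 27.83 dBi

27.83 dBi


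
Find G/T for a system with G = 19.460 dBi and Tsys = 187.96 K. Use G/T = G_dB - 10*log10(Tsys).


G/T = 19.460 - 10*log10(187.96) = 19.460 - 22.74065 = -3.281 dB/K

-3.281 dB/K


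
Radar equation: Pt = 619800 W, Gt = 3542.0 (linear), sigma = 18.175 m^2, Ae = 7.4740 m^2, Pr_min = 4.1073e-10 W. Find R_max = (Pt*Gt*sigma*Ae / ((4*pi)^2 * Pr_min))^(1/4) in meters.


R^4 = 619800*3542.0*18.175*7.4740 / ((4*pi)^2 * 4.1073e-10) = 4.597815e+18
R_max = 4.597815e+18^0.25 = 46306 m

46306 m


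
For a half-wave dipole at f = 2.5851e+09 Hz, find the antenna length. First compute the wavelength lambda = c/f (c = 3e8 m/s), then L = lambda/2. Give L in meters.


lambda = c / f = 3.0000e+08 / 2.5851e+09 = 0.1160497 m
L = lambda / 2 = 0.1160497 / 2 = 0.05802 m

0.05802 m


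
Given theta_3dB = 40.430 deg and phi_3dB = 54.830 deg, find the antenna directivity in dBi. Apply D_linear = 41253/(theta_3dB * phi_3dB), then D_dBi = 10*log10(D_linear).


D_linear = 41253 / (40.430 * 54.830) = 18.60945
D_dBi = 10 * log10(18.60945) = 12.70 dBi

12.70 dBi


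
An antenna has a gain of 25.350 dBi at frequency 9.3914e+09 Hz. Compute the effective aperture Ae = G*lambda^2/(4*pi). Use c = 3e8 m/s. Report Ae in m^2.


lambda = c / f = 3.0000e+08 / 9.3914e+09 = 0.03194412 m
G_linear = 10^(25.350/10) = 342.7678
Ae = G_linear * lambda^2 / (4*pi) = 342.7678 * 0.03194412^2 / (4*pi) = 0.02783 m^2

0.02783 m^2


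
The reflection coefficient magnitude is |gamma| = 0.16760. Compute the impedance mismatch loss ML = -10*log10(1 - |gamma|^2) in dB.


ML = -10 * log10(1 - 0.16760^2) = -10 * log10(0.97191024) = 0.1237 dB

0.1237 dB


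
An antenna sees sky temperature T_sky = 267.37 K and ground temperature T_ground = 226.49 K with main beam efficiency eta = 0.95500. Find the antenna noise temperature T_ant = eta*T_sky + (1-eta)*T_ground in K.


T_ant = 0.95500 * 267.37 + (1 - 0.95500) * 226.49 = 265.5 K

265.5 K


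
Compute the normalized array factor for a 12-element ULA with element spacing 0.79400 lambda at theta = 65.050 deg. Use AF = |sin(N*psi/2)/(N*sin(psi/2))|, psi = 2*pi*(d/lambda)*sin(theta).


psi = 2*pi*0.79400*sin(65.050 deg) = 4.523271 rad
AF = |sin(12*4.523271/2) / (12*sin(4.523271/2))| = 0.09801

0.09801


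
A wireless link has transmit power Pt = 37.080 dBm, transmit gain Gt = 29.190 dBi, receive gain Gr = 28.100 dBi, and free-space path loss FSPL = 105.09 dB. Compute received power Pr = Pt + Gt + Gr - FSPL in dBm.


Pr = 37.080 + 29.190 + 28.100 - 105.09 = -10.72 dBm

-10.72 dBm


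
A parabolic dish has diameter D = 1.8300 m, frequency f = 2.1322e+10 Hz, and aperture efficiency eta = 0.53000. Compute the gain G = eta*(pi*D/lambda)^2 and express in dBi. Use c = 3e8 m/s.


lambda = c / f = 3.0000e+08 / 2.1322e+10 = 0.01406997 m
G_linear = 0.53000 * (pi * 1.8300 / 0.01406997)^2 = 88489.44
G_dBi = 10 * log10(88489.44) = 49.47 dBi

49.47 dBi


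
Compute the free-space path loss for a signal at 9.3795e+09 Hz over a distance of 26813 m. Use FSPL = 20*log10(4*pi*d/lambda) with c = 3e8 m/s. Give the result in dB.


lambda = c / f = 3.0000e+08 / 9.3795e+09 = 0.03198465 m
FSPL = 20 * log10(4*pi*26813/0.03198465) = 140.5 dB

140.5 dB


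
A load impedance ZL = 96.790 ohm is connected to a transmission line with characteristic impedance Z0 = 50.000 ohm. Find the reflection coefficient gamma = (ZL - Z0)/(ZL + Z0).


gamma = (96.790 - 50.000) / (96.790 + 50.000) = 0.3188

0.3188


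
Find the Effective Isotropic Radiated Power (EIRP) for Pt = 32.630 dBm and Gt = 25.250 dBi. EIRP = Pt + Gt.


EIRP = Pt + Gt = 32.630 + 25.250 = 57.88 dBm

57.88 dBm


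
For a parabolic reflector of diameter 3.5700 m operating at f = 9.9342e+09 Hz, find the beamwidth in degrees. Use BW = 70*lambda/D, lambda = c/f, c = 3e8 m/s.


lambda = c / f = 3.0000e+08 / 9.9342e+09 = 0.03019871 m
BW = 70 * 0.03019871 / 3.5700 = 0.5921 deg

0.5921 deg


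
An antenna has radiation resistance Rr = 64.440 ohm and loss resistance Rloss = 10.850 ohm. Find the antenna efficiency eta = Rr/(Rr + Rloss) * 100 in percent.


eta = 64.440 / (64.440 + 10.850) * 100 = 85.59%

85.59%


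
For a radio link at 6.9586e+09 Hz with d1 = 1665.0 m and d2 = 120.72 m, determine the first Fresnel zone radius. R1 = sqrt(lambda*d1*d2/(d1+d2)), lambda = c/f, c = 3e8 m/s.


lambda = c / f = 3.0000e+08 / 6.9586e+09 = 0.04311212 m
R1 = sqrt(0.04311212 * 1665.0 * 120.72 / (1665.0 + 120.72)) = 2.203 m

2.203 m


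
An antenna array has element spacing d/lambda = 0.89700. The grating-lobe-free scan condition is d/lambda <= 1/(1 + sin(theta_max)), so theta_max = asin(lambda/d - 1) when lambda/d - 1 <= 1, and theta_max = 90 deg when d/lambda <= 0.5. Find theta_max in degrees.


lambda/d - 1 = 1/0.89700 - 1 = 0.1148272
theta_max = asin(0.1148272) = 6.594 deg

6.594 deg


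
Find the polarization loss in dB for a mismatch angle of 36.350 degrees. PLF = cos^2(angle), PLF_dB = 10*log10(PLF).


PLF_linear = cos^2(36.350 deg) = 0.6486874
PLF_dB = 10 * log10(0.6486874) = -1.880 dB

-1.880 dB


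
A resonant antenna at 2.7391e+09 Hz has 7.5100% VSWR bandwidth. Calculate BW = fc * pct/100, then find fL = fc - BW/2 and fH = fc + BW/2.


BW = 2.7391e+09 * 7.5100/100 = 2.057064e+08 Hz
fL = 2.7391e+09 - 2.057064e+08/2 = 2.636e+09 Hz
fH = 2.7391e+09 + 2.057064e+08/2 = 2.842e+09 Hz

BW=2.057e+08 Hz, fL=2.636e+09 Hz, fH=2.842e+09 Hz


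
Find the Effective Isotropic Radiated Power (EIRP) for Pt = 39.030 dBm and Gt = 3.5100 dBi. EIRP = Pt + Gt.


EIRP = Pt + Gt = 39.030 + 3.5100 = 42.54 dBm

42.54 dBm


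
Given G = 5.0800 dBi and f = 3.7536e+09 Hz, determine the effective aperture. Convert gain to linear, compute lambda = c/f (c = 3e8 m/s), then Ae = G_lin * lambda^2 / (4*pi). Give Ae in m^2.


lambda = c / f = 3.0000e+08 / 3.7536e+09 = 0.07992327 m
G_linear = 10^(5.0800/10) = 3.221069
Ae = G_linear * lambda^2 / (4*pi) = 3.221069 * 0.07992327^2 / (4*pi) = 1.637e-03 m^2

1.637e-03 m^2


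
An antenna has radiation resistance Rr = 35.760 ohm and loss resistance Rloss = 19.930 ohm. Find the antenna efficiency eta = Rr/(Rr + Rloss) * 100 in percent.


eta = 35.760 / (35.760 + 19.930) * 100 = 64.21%

64.21%


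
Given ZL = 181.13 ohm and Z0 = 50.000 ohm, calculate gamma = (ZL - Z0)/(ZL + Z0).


gamma = (181.13 - 50.000) / (181.13 + 50.000) = 0.5673

0.5673


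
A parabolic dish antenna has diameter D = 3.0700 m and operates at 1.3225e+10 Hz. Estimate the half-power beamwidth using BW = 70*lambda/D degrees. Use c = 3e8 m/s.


lambda = c / f = 3.0000e+08 / 1.3225e+10 = 0.02268431 m
BW = 70 * 0.02268431 / 3.0700 = 0.5172 deg

0.5172 deg


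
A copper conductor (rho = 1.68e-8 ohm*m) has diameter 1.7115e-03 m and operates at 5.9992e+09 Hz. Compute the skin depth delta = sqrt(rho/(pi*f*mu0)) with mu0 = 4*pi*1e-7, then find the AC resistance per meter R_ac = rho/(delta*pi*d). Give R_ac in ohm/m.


delta = sqrt(1.68e-8 / (pi * 5.9992e+09 * 4*pi*1e-7)) = 8.422249e-07 m
R_ac = 1.68e-8 / (8.422249e-07 * pi * 1.7115e-03) = 3.710 ohm/m

3.710 ohm/m


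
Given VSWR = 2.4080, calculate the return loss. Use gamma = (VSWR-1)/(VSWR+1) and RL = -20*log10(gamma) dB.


gamma = (2.4080 - 1) / (2.4080 + 1) = 0.4131455
RL = -20 * log10(0.4131455) = 7.678 dB

7.678 dB


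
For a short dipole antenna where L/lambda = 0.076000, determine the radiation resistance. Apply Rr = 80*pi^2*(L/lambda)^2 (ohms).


Rr = 80 * pi^2 * (0.076000)^2 = 80 * 9.869604 * 5.776000e-03 = 4.561 ohm

4.561 ohm


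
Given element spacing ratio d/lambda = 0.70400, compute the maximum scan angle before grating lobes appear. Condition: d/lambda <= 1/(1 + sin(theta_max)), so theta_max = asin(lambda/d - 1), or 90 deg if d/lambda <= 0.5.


lambda/d - 1 = 1/0.70400 - 1 = 0.4204545
theta_max = asin(0.4204545) = 24.86 deg

24.86 deg


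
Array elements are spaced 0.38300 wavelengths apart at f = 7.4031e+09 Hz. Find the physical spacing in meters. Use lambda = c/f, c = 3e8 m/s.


lambda = c / f = 3.0000e+08 / 7.4031e+09 = 0.04052356 m
d = 0.38300 * 0.04052356 = 0.01552 m

0.01552 m


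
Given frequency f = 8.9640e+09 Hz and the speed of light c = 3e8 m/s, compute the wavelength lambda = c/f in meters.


lambda = c / f = 3.0000e+08 / 8.9640e+09 = 0.03347 m

0.03347 m


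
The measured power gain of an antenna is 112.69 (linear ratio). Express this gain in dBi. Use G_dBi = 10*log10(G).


G_dBi = 10 * log10(112.69) = 20.52 dBi

20.52 dBi


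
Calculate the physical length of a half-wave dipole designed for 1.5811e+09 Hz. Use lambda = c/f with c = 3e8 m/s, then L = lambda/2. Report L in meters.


lambda = c / f = 3.0000e+08 / 1.5811e+09 = 0.1897413 m
L = lambda / 2 = 0.1897413 / 2 = 0.09487 m

0.09487 m


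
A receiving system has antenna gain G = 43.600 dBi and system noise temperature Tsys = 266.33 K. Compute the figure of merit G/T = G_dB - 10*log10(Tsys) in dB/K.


G/T = 43.600 - 10*log10(266.33) = 43.600 - 24.25420 = 19.35 dB/K

19.35 dB/K


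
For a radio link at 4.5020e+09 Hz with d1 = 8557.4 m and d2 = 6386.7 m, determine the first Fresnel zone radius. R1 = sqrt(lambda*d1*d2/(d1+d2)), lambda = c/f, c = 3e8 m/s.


lambda = c / f = 3.0000e+08 / 4.5020e+09 = 0.06663705 m
R1 = sqrt(0.06663705 * 8557.4 * 6386.7 / (8557.4 + 6386.7)) = 15.61 m

15.61 m


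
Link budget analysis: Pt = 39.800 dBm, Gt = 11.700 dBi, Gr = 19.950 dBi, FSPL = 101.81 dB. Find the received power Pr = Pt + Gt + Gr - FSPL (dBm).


Pr = 39.800 + 11.700 + 19.950 - 101.81 = -30.36 dBm

-30.36 dBm


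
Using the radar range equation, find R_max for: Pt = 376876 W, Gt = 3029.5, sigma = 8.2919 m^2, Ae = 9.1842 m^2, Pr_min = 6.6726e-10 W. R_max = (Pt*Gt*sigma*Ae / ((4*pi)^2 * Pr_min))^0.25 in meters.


R^4 = 376876*3029.5*8.2919*9.1842 / ((4*pi)^2 * 6.6726e-10) = 8.251825e+17
R_max = 8.251825e+17^0.25 = 30140 m

30140 m


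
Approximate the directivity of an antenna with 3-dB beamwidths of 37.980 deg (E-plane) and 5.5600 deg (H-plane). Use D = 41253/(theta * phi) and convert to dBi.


D_linear = 41253 / (37.980 * 5.5600) = 195.3556
D_dBi = 10 * log10(195.3556) = 22.91 dBi

22.91 dBi


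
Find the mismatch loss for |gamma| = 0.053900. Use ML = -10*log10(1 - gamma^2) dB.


ML = -10 * log10(1 - 0.053900^2) = -10 * log10(0.99709479) = 0.01264 dB

0.01264 dB


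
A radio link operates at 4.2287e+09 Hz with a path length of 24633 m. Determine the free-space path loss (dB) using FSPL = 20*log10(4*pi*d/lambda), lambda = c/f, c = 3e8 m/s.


lambda = c / f = 3.0000e+08 / 4.2287e+09 = 0.07094379 m
FSPL = 20 * log10(4*pi*24633/0.07094379) = 132.8 dB

132.8 dB


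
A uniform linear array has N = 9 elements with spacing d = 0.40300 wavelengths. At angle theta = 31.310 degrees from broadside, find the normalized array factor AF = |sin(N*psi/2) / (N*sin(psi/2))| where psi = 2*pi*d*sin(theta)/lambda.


psi = 2*pi*0.40300*sin(31.310 deg) = 1.315864 rad
AF = |sin(9*1.315864/2) / (9*sin(1.315864/2))| = 0.06432

0.06432


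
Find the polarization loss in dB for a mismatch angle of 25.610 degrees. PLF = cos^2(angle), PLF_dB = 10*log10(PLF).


PLF_linear = cos^2(25.610 deg) = 0.8131659
PLF_dB = 10 * log10(0.8131659) = -0.8982 dB

-0.8982 dB


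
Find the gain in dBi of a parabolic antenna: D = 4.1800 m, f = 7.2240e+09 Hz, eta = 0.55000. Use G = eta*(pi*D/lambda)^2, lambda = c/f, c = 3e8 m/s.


lambda = c / f = 3.0000e+08 / 7.2240e+09 = 0.04152824 m
G_linear = 0.55000 * (pi * 4.1800 / 0.04152824)^2 = 54995.60
G_dBi = 10 * log10(54995.60) = 47.40 dBi

47.40 dBi


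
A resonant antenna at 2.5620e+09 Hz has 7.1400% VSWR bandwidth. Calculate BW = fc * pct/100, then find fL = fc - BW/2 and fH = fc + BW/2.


BW = 2.5620e+09 * 7.1400/100 = 1.829268e+08 Hz
fL = 2.5620e+09 - 1.829268e+08/2 = 2.471e+09 Hz
fH = 2.5620e+09 + 1.829268e+08/2 = 2.653e+09 Hz

BW=1.829e+08 Hz, fL=2.471e+09 Hz, fH=2.653e+09 Hz


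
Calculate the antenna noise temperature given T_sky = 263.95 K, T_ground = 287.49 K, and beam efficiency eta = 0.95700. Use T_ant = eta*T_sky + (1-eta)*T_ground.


T_ant = 0.95700 * 263.95 + (1 - 0.95700) * 287.49 = 265.0 K

265.0 K


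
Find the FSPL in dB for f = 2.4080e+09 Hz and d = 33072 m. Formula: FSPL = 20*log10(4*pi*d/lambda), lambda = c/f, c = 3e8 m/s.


lambda = c / f = 3.0000e+08 / 2.4080e+09 = 0.1245847 m
FSPL = 20 * log10(4*pi*33072/0.1245847) = 130.5 dB

130.5 dB


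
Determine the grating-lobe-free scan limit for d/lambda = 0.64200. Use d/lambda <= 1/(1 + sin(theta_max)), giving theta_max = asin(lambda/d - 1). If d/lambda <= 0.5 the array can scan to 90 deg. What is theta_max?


lambda/d - 1 = 1/0.64200 - 1 = 0.5576324
theta_max = asin(0.5576324) = 33.89 deg

33.89 deg


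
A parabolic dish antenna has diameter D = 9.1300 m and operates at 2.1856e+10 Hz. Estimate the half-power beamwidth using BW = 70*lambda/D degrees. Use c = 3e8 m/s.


lambda = c / f = 3.0000e+08 / 2.1856e+10 = 0.01372621 m
BW = 70 * 0.01372621 / 9.1300 = 0.1052 deg

0.1052 deg


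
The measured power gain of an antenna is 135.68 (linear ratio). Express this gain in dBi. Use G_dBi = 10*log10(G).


G_dBi = 10 * log10(135.68) = 21.33 dBi

21.33 dBi


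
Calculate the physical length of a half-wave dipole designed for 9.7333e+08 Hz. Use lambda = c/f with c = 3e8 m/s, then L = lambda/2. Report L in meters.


lambda = c / f = 3.0000e+08 / 9.7333e+08 = 0.3082202 m
L = lambda / 2 = 0.3082202 / 2 = 0.1541 m

0.1541 m


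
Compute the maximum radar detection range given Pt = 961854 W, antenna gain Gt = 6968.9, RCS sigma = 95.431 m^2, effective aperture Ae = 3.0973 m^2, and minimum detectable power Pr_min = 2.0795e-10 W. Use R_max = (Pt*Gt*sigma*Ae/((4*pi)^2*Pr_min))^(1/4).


R^4 = 961854*6968.9*95.431*3.0973 / ((4*pi)^2 * 2.0795e-10) = 6.033475e+19
R_max = 6.033475e+19^0.25 = 88134 m

88134 m


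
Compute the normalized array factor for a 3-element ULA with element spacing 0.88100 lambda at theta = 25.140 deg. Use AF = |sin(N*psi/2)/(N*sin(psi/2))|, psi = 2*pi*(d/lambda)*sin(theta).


psi = 2*pi*0.88100*sin(25.140 deg) = 2.351649 rad
AF = |sin(3*2.351649/2) / (3*sin(2.351649/2))| = 0.1359

0.1359


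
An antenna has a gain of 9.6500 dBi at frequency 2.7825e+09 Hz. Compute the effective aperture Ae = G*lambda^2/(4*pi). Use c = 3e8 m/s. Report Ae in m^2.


lambda = c / f = 3.0000e+08 / 2.7825e+09 = 0.1078167 m
G_linear = 10^(9.6500/10) = 9.225714
Ae = G_linear * lambda^2 / (4*pi) = 9.225714 * 0.1078167^2 / (4*pi) = 8.534e-03 m^2

8.534e-03 m^2


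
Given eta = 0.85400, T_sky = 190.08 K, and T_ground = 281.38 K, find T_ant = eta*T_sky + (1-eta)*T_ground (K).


T_ant = 0.85400 * 190.08 + (1 - 0.85400) * 281.38 = 203.4 K

203.4 K


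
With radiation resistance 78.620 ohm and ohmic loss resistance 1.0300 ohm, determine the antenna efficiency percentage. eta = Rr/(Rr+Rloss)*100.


eta = 78.620 / (78.620 + 1.0300) * 100 = 98.71%

98.71%


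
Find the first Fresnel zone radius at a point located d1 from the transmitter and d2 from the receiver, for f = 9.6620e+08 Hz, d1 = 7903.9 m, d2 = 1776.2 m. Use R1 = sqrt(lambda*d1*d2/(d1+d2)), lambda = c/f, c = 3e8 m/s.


lambda = c / f = 3.0000e+08 / 9.6620e+08 = 0.3104947 m
R1 = sqrt(0.3104947 * 7903.9 * 1776.2 / (7903.9 + 1776.2)) = 21.22 m

21.22 m


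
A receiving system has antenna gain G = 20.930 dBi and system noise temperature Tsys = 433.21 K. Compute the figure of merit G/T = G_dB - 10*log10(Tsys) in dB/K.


G/T = 20.930 - 10*log10(433.21) = 20.930 - 26.36698 = -5.437 dB/K

-5.437 dB/K


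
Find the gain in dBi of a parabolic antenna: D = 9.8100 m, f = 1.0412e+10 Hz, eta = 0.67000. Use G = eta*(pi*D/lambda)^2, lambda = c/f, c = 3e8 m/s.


lambda = c / f = 3.0000e+08 / 1.0412e+10 = 0.02881291 m
G_linear = 0.67000 * (pi * 9.8100 / 0.02881291)^2 = 766546.2
G_dBi = 10 * log10(766546.2) = 58.85 dBi

58.85 dBi


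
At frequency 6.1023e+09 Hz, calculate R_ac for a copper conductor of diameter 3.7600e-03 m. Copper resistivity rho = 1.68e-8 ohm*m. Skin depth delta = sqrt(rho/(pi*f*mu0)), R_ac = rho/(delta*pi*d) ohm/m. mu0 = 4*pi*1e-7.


delta = sqrt(1.68e-8 / (pi * 6.1023e+09 * 4*pi*1e-7)) = 8.350798e-07 m
R_ac = 1.68e-8 / (8.350798e-07 * pi * 3.7600e-03) = 1.703 ohm/m

1.703 ohm/m


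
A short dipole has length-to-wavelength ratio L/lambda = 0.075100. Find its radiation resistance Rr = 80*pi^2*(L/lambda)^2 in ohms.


Rr = 80 * pi^2 * (0.075100)^2 = 80 * 9.869604 * 5.640010e-03 = 4.453 ohm

4.453 ohm


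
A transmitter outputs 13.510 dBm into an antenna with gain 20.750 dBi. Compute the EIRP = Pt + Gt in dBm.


EIRP = Pt + Gt = 13.510 + 20.750 = 34.26 dBm

34.26 dBm


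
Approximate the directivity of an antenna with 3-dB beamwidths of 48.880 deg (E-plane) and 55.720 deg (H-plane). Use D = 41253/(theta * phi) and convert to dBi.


D_linear = 41253 / (48.880 * 55.720) = 15.14653
D_dBi = 10 * log10(15.14653) = 11.80 dBi

11.80 dBi


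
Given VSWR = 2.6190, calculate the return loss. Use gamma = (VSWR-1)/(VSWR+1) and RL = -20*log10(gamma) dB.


gamma = (2.6190 - 1) / (2.6190 + 1) = 0.4473611
RL = -20 * log10(0.4473611) = 6.987 dB

6.987 dB


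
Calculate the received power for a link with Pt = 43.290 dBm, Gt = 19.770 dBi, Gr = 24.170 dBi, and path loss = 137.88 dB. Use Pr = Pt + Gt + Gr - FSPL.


Pr = 43.290 + 19.770 + 24.170 - 137.88 = -50.65 dBm

-50.65 dBm


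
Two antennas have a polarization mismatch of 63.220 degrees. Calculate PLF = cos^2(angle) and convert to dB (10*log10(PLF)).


PLF_linear = cos^2(63.220 deg) = 0.2030097
PLF_dB = 10 * log10(0.2030097) = -6.925 dB

-6.925 dB


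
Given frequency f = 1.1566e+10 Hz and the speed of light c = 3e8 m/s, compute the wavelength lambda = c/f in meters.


lambda = c / f = 3.0000e+08 / 1.1566e+10 = 0.02594 m

0.02594 m


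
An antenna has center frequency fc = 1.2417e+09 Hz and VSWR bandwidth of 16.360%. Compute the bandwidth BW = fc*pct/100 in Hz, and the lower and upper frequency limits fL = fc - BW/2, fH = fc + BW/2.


BW = 1.2417e+09 * 16.360/100 = 2.031421e+08 Hz
fL = 1.2417e+09 - 2.031421e+08/2 = 1.140e+09 Hz
fH = 1.2417e+09 + 2.031421e+08/2 = 1.343e+09 Hz

BW=2.031e+08 Hz, fL=1.140e+09 Hz, fH=1.343e+09 Hz


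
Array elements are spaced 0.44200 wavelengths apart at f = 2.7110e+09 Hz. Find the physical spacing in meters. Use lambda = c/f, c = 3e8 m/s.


lambda = c / f = 3.0000e+08 / 2.7110e+09 = 0.1106603 m
d = 0.44200 * 0.1106603 = 0.04891 m

0.04891 m


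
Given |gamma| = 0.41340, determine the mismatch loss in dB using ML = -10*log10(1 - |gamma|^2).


ML = -10 * log10(1 - 0.41340^2) = -10 * log10(0.82910044) = 0.8139 dB

0.8139 dB


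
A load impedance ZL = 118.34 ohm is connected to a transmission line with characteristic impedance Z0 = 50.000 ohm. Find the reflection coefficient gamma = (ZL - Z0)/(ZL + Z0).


gamma = (118.34 - 50.000) / (118.34 + 50.000) = 0.4060

0.4060


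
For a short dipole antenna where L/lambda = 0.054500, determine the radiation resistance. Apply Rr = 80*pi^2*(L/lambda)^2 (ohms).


Rr = 80 * pi^2 * (0.054500)^2 = 80 * 9.869604 * 2.970250e-03 = 2.345 ohm

2.345 ohm


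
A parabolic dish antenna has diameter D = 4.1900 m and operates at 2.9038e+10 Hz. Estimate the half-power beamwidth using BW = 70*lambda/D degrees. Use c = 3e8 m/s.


lambda = c / f = 3.0000e+08 / 2.9038e+10 = 0.01033129 m
BW = 70 * 0.01033129 / 4.1900 = 0.1726 deg

0.1726 deg


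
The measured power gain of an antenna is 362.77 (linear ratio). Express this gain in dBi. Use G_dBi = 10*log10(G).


G_dBi = 10 * log10(362.77) = 25.60 dBi

25.60 dBi


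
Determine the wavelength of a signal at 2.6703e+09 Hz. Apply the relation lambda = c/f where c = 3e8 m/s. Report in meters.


lambda = c / f = 3.0000e+08 / 2.6703e+09 = 0.1123 m

0.1123 m


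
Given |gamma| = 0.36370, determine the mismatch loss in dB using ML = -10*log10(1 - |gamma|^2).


ML = -10 * log10(1 - 0.36370^2) = -10 * log10(0.86772231) = 0.6162 dB

0.6162 dB


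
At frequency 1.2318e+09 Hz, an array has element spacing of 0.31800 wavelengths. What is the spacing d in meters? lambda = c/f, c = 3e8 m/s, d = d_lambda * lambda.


lambda = c / f = 3.0000e+08 / 1.2318e+09 = 0.2435460 m
d = 0.31800 * 0.2435460 = 0.07745 m

0.07745 m


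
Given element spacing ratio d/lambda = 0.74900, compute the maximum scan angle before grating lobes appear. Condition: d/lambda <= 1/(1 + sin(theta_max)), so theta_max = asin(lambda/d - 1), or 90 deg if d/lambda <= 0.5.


lambda/d - 1 = 1/0.74900 - 1 = 0.3351135
theta_max = asin(0.3351135) = 19.58 deg

19.58 deg


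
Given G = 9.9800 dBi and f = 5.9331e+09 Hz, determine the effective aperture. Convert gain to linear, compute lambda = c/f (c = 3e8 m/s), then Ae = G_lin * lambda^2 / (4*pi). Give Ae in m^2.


lambda = c / f = 3.0000e+08 / 5.9331e+09 = 0.05056379 m
G_linear = 10^(9.9800/10) = 9.954054
Ae = G_linear * lambda^2 / (4*pi) = 9.954054 * 0.05056379^2 / (4*pi) = 2.025e-03 m^2

2.025e-03 m^2


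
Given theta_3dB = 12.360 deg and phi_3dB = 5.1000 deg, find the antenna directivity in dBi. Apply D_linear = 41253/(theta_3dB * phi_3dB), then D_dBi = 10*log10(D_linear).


D_linear = 41253 / (12.360 * 5.1000) = 654.4356
D_dBi = 10 * log10(654.4356) = 28.16 dBi

28.16 dBi


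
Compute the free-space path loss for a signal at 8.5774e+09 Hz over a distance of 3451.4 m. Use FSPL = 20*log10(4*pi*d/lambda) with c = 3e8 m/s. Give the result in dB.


lambda = c / f = 3.0000e+08 / 8.5774e+09 = 0.03497563 m
FSPL = 20 * log10(4*pi*3451.4/0.03497563) = 121.9 dB

121.9 dB


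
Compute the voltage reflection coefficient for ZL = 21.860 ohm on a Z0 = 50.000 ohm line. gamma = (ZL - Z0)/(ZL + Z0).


gamma = (21.860 - 50.000) / (21.860 + 50.000) = -0.3916

-0.3916


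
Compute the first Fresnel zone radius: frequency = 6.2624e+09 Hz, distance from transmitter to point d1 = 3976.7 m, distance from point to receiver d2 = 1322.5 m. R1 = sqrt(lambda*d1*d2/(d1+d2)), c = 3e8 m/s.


lambda = c / f = 3.0000e+08 / 6.2624e+09 = 0.04790496 m
R1 = sqrt(0.04790496 * 3976.7 * 1322.5 / (3976.7 + 1322.5)) = 6.895 m

6.895 m


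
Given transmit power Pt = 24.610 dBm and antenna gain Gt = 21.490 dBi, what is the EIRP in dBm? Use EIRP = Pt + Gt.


EIRP = Pt + Gt = 24.610 + 21.490 = 46.10 dBm

46.10 dBm


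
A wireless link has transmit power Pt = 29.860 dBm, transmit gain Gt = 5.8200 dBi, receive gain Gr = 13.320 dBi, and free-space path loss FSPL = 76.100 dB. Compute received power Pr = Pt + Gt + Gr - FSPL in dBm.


Pr = 29.860 + 5.8200 + 13.320 - 76.100 = -27.10 dBm

-27.10 dBm


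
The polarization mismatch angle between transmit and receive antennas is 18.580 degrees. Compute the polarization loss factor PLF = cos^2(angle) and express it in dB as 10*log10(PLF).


PLF_linear = cos^2(18.580 deg) = 0.8984759
PLF_dB = 10 * log10(0.8984759) = -0.4649 dB

-0.4649 dB


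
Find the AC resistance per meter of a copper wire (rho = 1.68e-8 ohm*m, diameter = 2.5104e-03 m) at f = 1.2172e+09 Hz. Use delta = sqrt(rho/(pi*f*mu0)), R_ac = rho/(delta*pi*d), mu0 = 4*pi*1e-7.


delta = sqrt(1.68e-8 / (pi * 1.2172e+09 * 4*pi*1e-7)) = 1.869794e-06 m
R_ac = 1.68e-8 / (1.869794e-06 * pi * 2.5104e-03) = 1.139 ohm/m

1.139 ohm/m


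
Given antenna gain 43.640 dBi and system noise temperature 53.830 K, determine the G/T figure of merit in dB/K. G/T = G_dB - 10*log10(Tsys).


G/T = 43.640 - 10*log10(53.830) = 43.640 - 17.31024 = 26.33 dB/K

26.33 dB/K


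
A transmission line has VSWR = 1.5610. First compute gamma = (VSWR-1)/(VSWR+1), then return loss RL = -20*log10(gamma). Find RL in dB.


gamma = (1.5610 - 1) / (1.5610 + 1) = 0.2190551
RL = -20 * log10(0.2190551) = 13.19 dB

13.19 dB


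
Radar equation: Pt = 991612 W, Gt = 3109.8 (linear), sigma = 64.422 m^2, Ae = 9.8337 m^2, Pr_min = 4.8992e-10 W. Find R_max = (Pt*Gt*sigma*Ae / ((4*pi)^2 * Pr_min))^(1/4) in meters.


R^4 = 991612*3109.8*64.422*9.8337 / ((4*pi)^2 * 4.8992e-10) = 2.525111e+19
R_max = 2.525111e+19^0.25 = 70888 m

70888 m


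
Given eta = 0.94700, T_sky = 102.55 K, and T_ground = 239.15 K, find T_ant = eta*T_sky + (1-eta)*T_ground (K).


T_ant = 0.94700 * 102.55 + (1 - 0.94700) * 239.15 = 109.8 K

109.8 K


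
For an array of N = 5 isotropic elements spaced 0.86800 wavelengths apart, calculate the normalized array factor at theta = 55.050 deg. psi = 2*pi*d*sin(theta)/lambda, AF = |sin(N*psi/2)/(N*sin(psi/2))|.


psi = 2*pi*0.86800*sin(55.050 deg) = 4.470224 rad
AF = |sin(5*4.470224/2) / (5*sin(4.470224/2))| = 0.2499

0.2499


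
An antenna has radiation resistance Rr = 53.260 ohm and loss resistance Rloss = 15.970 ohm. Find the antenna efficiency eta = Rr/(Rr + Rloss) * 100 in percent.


eta = 53.260 / (53.260 + 15.970) * 100 = 76.93%

76.93%
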